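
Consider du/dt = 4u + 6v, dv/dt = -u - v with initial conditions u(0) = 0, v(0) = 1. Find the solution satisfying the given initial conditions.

u(t) = 6e^(2t) - 6e^(t), v(t) = -2e^(2t) + 3e^(t)

Coefficient matrix A = [[4, 6], [-1, -1]].
Characteristic polynomial det(A - λI) = λ^2 - 3λ + 2 = 0.
Eigenvalues λ = 2, 1.
For λ=2: (A-λI) row 1 is [2, 6], so an eigenvector is (-3, 1).
For λ=1: (A-λI) row 1 is [3, 6], so an eigenvector is (-2, 1).
General solution: C_1e^(2t)(-3,1) + C_2e^(t)(-2,1).
Applying u(0)=0, v(0)=1 gives C_1=-2, C_2=3.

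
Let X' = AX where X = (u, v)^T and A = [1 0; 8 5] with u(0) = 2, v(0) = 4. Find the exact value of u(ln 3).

6

A = [[1,0],[8,5]]; eigenvalues λ = 1, 5.
Eigenvectors: (1,-2) for λ=1, (0,1) for λ=5.
From the initial condition, c_1 = 2, c_2 = 8.
u(ln 3) = (2)(3^1)(1) + (8)(3^5)(0) = 6.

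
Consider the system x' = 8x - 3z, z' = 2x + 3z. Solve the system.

x(t) = K_1e^(5t) - 3K_2e^(6t), z(t) = K_1e^(5t) - 2K_2e^(6t)

Coefficient matrix A = [[8, -3], [2, 3]].
Characteristic polynomial det(A - λI) = λ^2 - 11λ + 30 = 0.
Eigenvalues λ = 5, 6.
For λ=5: (A-λI) row 1 is [3, -3], so an eigenvector is (1, 1).
For λ=6: (A-λI) row 1 is [2, -3], so an eigenvector is (-3, -2).
General solution: K_1e^(5t)(1,1) + K_2e^(6t)(-3,-2).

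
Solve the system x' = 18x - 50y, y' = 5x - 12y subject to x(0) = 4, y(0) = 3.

Coefficient matrix A = [[18, -50], [5, -12]].
Characteristic polynomial det(A - λI) = λ^2 - 6λ + 34 = 0.
Eigenvalues λ = 3 ± 5i (complex conjugate pair).
For λ=3+5i: an eigenvector is (-1,0) - i(-3,-1) = (-1 + 3i, 0 + i).
A real fundamental pair from Re and Im of e^((3+5i)t)v: X_1 = e^(3t)(cos(5t)·(-1,0) + sin(5t)·(-3,-1)), X_2 = e^(3t)(sin(5t)·(-1,0) - cos(5t)·(-3,-1)).
General solution: c_1X_1 + c_2X_2.
Applying x(0)=4, y(0)=3 gives c_1=5, c_2=3.

x(t) = -18e^(3t)sin(5t) + 4e^(3t)cos(5t), y(t) = -5e^(3t)sin(5t) + 3e^(3t)cos(5t)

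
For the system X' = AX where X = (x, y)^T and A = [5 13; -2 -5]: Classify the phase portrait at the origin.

center

A = [[5,13],[-2,-5]]; det(A-λI) = λ^2 + 1.
λ = 0 ± i: zero real part.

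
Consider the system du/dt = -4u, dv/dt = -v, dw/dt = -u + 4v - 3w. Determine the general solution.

Coefficient matrix A = [[-4, 0, 0], [0, -1, 0], [-1, 4, -3]].
det(A - λI) = 0 gives eigenvalues λ = -1, -4, -3.
For λ=-1: eigenvector (0,1,2).
For λ=-4: eigenvector (1,0,1).
For λ=-3: eigenvector (0,0,1).
General solution: c_1e^(-t)(0,1,2) + c_2e^(-4t)(1,0,1) + c_3e^(-3t)(0,0,1).

u(t) = c_2e^(-4t), v(t) = c_1e^(-t), w(t) = 2c_1e^(-t) + c_2e^(-4t) + c_3e^(-3t)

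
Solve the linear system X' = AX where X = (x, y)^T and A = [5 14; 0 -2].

Coefficient matrix A = [[5, 14], [0, -2]].
Characteristic polynomial det(A - λI) = λ^2 - 3λ - 10 = 0.
Eigenvalues λ = -2, 5.
For λ=-2: (A-λI) row 1 is [7, 14], so an eigenvector is (2, -1).
For λ=5: (A-λI) row 1 is [0, 14], so an eigenvector is (-1, 0).
General solution: C_1e^(-2t)(2,-1) + C_2e^(5t)(-1,0).

x(t) = 2C_1e^(-2t) - C_2e^(5t), y(t) = -C_1e^(-2t)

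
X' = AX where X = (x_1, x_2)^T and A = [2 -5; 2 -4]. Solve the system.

Coefficient matrix A = [[2, -5], [2, -4]].
Characteristic polynomial det(A - λI) = λ^2 + 2λ + 2 = 0.
Eigenvalues λ = -1 ± i (complex conjugate pair).
For λ=-1+i: an eigenvector is (1,1) - i(-2,-1) = (1 + 2i, 1 + i).
A real fundamental pair from Re and Im of e^((-1+i)t)v: X_1 = e^(-t)(cos(t)·(1,1) + sin(t)·(-2,-1)), X_2 = e^(-t)(sin(t)·(1,1) - cos(t)·(-2,-1)).
General solution: c_1X_1 + c_2X_2.

x_1(t) = -2c_1e^(-t)sin(t) + c_1e^(-t)cos(t) + c_2e^(-t)sin(t) + 2c_2e^(-t)cos(t), x_2(t) = -c_1e^(-t)sin(t) + c_1e^(-t)cos(t) + c_2e^(-t)sin(t) + c_2e^(-t)cos(t)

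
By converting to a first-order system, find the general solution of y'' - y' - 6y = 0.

Let x_1 = y, x_2 = y'. Then x_1' = x_2 and x_2' = 6x_1 + x_2.
A = [[0,1],[6,1]]; det(A-λI) = λ^2 - λ - 6.
Eigenvalues λ = -2, 3 with eigenvectors (1,-2), (1,3).

y(t) = K_1e^(-2t) + K_2e^(3t)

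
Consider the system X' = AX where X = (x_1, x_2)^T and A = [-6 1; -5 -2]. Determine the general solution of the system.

Coefficient matrix A = [[-6, 1], [-5, -2]].
Characteristic polynomial det(A - λI) = λ^2 + 8λ + 17 = 0.
Eigenvalues λ = -4 ± i (complex conjugate pair).
For λ=-4+i: an eigenvector is (0,1) - i(1,2) = (0 - i, 1 - 2i).
A real fundamental pair from Re and Im of e^((-4+i)t)v: X_1 = e^(-4t)(cos(t)·(0,1) + sin(t)·(1,2)), X_2 = e^(-4t)(sin(t)·(0,1) - cos(t)·(1,2)).
General solution: C_1X_1 + C_2X_2.

x_1(t) = C_1e^(-4t)sin(t) - C_2e^(-4t)cos(t), x_2(t) = 2C_1e^(-4t)sin(t) + C_1e^(-4t)cos(t) + C_2e^(-4t)sin(t) - 2C_2e^(-4t)cos(t)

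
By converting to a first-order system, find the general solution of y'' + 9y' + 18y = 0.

y(t) = c_1e^(-3t) + c_2e^(-6t)

Let x_1 = y, x_2 = y'. Then x_1' = x_2 and x_2' = -18x_1 - 9x_2.
A = [[0,1],[-18,-9]]; det(A-λI) = λ^2 + 9λ + 18.
Eigenvalues λ = -3, -6 with eigenvectors (1,-3), (1,-6).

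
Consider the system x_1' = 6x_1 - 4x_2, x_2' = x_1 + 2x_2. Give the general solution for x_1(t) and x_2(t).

x_1(t) = 2c_1e^(4t) + 2c_2te^(4t) + 3c_2e^(4t), x_2(t) = c_1e^(4t) + c_2te^(4t) + c_2e^(4t)

Coefficient matrix A = [[6, -4], [1, 2]].
Characteristic polynomial det(A - λI) = λ^2 - 8λ + 16 = 0.
Single eigenvalue λ = 4 with algebraic multiplicity 2.
Eigenvector v = (2,1); generalized eigenvector w with (A-λI)w=v is (3,1).
General solution: e^(4t)[c_1·v + c_2·(t·v + w)].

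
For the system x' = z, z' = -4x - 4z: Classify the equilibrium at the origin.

stable improper node

A = [[0,1],[-4,-4]]; det(A-λI) = λ^2 + 4λ + 4.
repeated λ = -2 with a single eigenvector.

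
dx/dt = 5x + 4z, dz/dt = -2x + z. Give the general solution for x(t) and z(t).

Coefficient matrix A = [[5, 4], [-2, 1]].
Characteristic polynomial det(A - λI) = λ^2 - 6λ + 13 = 0.
Eigenvalues λ = 3 ± 2i (complex conjugate pair).
For λ=3+2i: an eigenvector is (-1,0) - i(-1,1) = (-1 + i, 0 - i).
A real fundamental pair from Re and Im of e^((3+2i)t)v: X_1 = e^(3t)(cos(2t)·(-1,0) + sin(2t)·(-1,1)), X_2 = e^(3t)(sin(2t)·(-1,0) - cos(2t)·(-1,1)).
General solution: C_1X_1 + C_2X_2.

x(t) = -C_1e^(3t)sin(2t) - C_1e^(3t)cos(2t) - C_2e^(3t)sin(2t) + C_2e^(3t)cos(2t), z(t) = C_1e^(3t)sin(2t) - C_2e^(3t)cos(2t)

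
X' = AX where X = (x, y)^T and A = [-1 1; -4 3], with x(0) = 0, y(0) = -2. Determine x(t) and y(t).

x(t) = -2te^(t), y(t) = -4te^(t) - 2e^(t)

Coefficient matrix A = [[-1, 1], [-4, 3]].
Characteristic polynomial det(A - λI) = λ^2 - 2λ + 1 = 0.
Single eigenvalue λ = 1 with algebraic multiplicity 2.
Eigenvector v = (1,2); generalized eigenvector w with (A-λI)w=v is (-2,-3).
General solution: e^(t)[c_1·v + c_2·(t·v + w)].
Applying x(0)=0, y(0)=-2 gives c_1=-4, c_2=-2.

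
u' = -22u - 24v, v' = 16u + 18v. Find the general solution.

Coefficient matrix A = [[-22, -24], [16, 18]].
Characteristic polynomial det(A - λI) = λ^2 + 4λ - 12 = 0.
Eigenvalues λ = -6, 2.
For λ=-6: (A-λI) row 1 is [-16, -24], so an eigenvector is (3, -2).
For λ=2: (A-λI) row 1 is [-24, -24], so an eigenvector is (-1, 1).
General solution: c_1e^(-6t)(3,-2) + c_2e^(2t)(-1,1).

u(t) = 3c_1e^(-6t) - c_2e^(2t), v(t) = -2c_1e^(-6t) + c_2e^(2t)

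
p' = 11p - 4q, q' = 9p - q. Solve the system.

p(t) = -2c_1e^(5t) - 2c_2te^(5t) + c_2e^(5t), q(t) = -3c_1e^(5t) - 3c_2te^(5t) + 2c_2e^(5t)

Coefficient matrix A = [[11, -4], [9, -1]].
Characteristic polynomial det(A - λI) = λ^2 - 10λ + 25 = 0.
Single eigenvalue λ = 5 with algebraic multiplicity 2.
Eigenvector v = (-2,-3); generalized eigenvector w with (A-λI)w=v is (1,2).
General solution: e^(5t)[c_1·v + c_2·(t·v + w)].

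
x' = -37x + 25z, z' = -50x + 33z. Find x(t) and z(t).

Coefficient matrix A = [[-37, 25], [-50, 33]].
Characteristic polynomial det(A - λI) = λ^2 + 4λ + 29 = 0.
Eigenvalues λ = -2 ± 5i (complex conjugate pair).
For λ=-2+5i: an eigenvector is (-2,-3) - i(-1,-1) = (-2 + i, -3 + i).
A real fundamental pair from Re and Im of e^((-2+5i)t)v: X_1 = e^(-2t)(cos(5t)·(-2,-3) + sin(5t)·(-1,-1)), X_2 = e^(-2t)(sin(5t)·(-2,-3) - cos(5t)·(-1,-1)).
General solution: C_1X_1 + C_2X_2.

x(t) = -C_1e^(-2t)sin(5t) - 2C_1e^(-2t)cos(5t) - 2C_2e^(-2t)sin(5t) + C_2e^(-2t)cos(5t), z(t) = -C_1e^(-2t)sin(5t) - 3C_1e^(-2t)cos(5t) - 3C_2e^(-2t)sin(5t) + C_2e^(-2t)cos(5t)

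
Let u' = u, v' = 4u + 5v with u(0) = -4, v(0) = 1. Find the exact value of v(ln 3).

-717

A = [[1,0],[4,5]]; eigenvalues λ = 1, 5.
Eigenvectors: (1,-1) for λ=1, (0,-1) for λ=5.
From the initial condition, c_1 = -4, c_2 = 3.
v(ln 3) = (-4)(3^1)(-1) + (3)(3^5)(-1) = -717.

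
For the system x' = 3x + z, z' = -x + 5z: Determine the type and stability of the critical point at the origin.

unstable improper node

A = [[3,1],[-1,5]]; det(A-λI) = λ^2 - 8λ + 16.
repeated λ = 4 with a single eigenvector.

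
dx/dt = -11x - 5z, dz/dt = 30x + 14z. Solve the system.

Coefficient matrix A = [[-11, -5], [30, 14]].
Characteristic polynomial det(A - λI) = λ^2 - 3λ - 4 = 0.
Eigenvalues λ = 4, -1.
For λ=4: (A-λI) row 1 is [-15, -5], so an eigenvector is (1, -3).
For λ=-1: (A-λI) row 1 is [-10, -5], so an eigenvector is (1, -2).
General solution: C_1e^(4t)(1,-3) + C_2e^(-t)(1,-2).

x(t) = C_1e^(4t) + C_2e^(-t), z(t) = -3C_1e^(4t) - 2C_2e^(-t)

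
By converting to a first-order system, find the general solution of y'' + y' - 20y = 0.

Let x_1 = y, x_2 = y'. Then x_1' = x_2 and x_2' = 20x_1 - x_2.
A = [[0,1],[20,-1]]; det(A-λI) = λ^2 + λ - 20.
Eigenvalues λ = -5, 4 with eigenvectors (1,-5), (1,4).

y(t) = C_1e^(-5t) + C_2e^(4t)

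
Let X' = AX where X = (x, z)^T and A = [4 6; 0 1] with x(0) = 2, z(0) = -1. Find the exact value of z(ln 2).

A = [[4,6],[0,1]]; eigenvalues λ = 1, 4.
Eigenvectors: (2,-1) for λ=1, (-1,0) for λ=4.
From the initial condition, c_1 = 1, c_2 = 0.
z(ln 2) = (1)(2^1)(-1) + (0)(2^4)(0) = -2.

-2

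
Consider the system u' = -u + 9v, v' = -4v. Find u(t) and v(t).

u(t) = 3C_1e^(-4t) - C_2e^(-t), v(t) = -C_1e^(-4t)

Coefficient matrix A = [[-1, 9], [0, -4]].
Characteristic polynomial det(A - λI) = λ^2 + 5λ + 4 = 0.
Eigenvalues λ = -4, -1.
For λ=-4: (A-λI) row 1 is [3, 9], so an eigenvector is (3, -1).
For λ=-1: (A-λI) row 1 is [0, 9], so an eigenvector is (-1, 0).
General solution: C_1e^(-4t)(3,-1) + C_2e^(-t)(-1,0).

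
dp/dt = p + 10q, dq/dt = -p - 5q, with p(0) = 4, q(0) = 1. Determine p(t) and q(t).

p(t) = 22e^(-2t)sin(t) + 4e^(-2t)cos(t), q(t) = -7e^(-2t)sin(t) + e^(-2t)cos(t)

Coefficient matrix A = [[1, 10], [-1, -5]].
Characteristic polynomial det(A - λI) = λ^2 + 4λ + 5 = 0.
Eigenvalues λ = -2 ± i (complex conjugate pair).
For λ=-2+i: an eigenvector is (3,-1) - i(-1,0) = (3 + i, -1).
A real fundamental pair from Re and Im of e^((-2+i)t)v: X_1 = e^(-2t)(cos(t)·(3,-1) + sin(t)·(-1,0)), X_2 = e^(-2t)(sin(t)·(3,-1) - cos(t)·(-1,0)).
General solution: C_1X_1 + C_2X_2.
Applying p(0)=4, q(0)=1 gives C_1=-1, C_2=7.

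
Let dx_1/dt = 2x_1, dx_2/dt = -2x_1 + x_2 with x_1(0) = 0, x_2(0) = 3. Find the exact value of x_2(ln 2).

6

A = [[2,0],[-2,1]]; eigenvalues λ = 1, 2.
Eigenvectors: (0,-1) for λ=1, (-1,2) for λ=2.
From the initial condition, c_1 = -3, c_2 = 0.
x_2(ln 2) = (-3)(2^1)(-1) + (0)(2^2)(2) = 6.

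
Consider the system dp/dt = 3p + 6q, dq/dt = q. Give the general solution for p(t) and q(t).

Coefficient matrix A = [[3, 6], [0, 1]].
Characteristic polynomial det(A - λI) = λ^2 - 4λ + 3 = 0.
Eigenvalues λ = 1, 3.
For λ=1: (A-λI) row 1 is [2, 6], so an eigenvector is (-3, 1).
For λ=3: (A-λI) row 1 is [0, 6], so an eigenvector is (1, 0).
General solution: K_1e^(t)(-3,1) + K_2e^(3t)(1,0).

p(t) = -3K_1e^(t) + K_2e^(3t), q(t) = K_1e^(t)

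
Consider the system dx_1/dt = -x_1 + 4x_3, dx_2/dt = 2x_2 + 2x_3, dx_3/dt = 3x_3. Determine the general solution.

x_1(t) = C_1e^(-t) + C_3e^(3t), x_2(t) = C_2e^(2t) + 2C_3e^(3t), x_3(t) = C_3e^(3t)

Coefficient matrix A = [[-1, 0, 4], [0, 2, 2], [0, 0, 3]].
det(A - λI) = 0 gives eigenvalues λ = -1, 2, 3.
For λ=-1: eigenvector (1,0,0).
For λ=2: eigenvector (0,1,0).
For λ=3: eigenvector (1,2,1).
General solution: C_1e^(-t)(1,0,0) + C_2e^(2t)(0,1,0) + C_3e^(3t)(1,2,1).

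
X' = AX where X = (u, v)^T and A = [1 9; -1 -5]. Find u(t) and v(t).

Coefficient matrix A = [[1, 9], [-1, -5]].
Characteristic polynomial det(A - λI) = λ^2 + 4λ + 4 = 0.
Single eigenvalue λ = -2 with algebraic multiplicity 2.
Eigenvector v = (3,-1); generalized eigenvector w with (A-λI)w=v is (1,0).
General solution: e^(-2t)[c_1·v + c_2·(t·v + w)].

u(t) = 3c_1e^(-2t) + 3c_2te^(-2t) + c_2e^(-2t), v(t) = -c_1e^(-2t) - c_2te^(-2t)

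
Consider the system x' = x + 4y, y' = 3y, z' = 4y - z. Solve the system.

x(t) = K_1e^(t) + 2K_2e^(3t), y(t) = K_2e^(3t), z(t) = K_2e^(3t) + K_3e^(-t)

Coefficient matrix A = [[1, 4, 0], [0, 3, 0], [0, 4, -1]].
det(A - λI) = 0 gives eigenvalues λ = 1, 3, -1.
For λ=1: eigenvector (1,0,0).
For λ=3: eigenvector (2,1,1).
For λ=-1: eigenvector (0,0,1).
General solution: K_1e^(t)(1,0,0) + K_2e^(3t)(2,1,1) + K_3e^(-t)(0,0,1).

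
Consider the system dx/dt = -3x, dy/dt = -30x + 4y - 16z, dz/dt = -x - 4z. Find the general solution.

Coefficient matrix A = [[-3, 0, 0], [-30, 4, -16], [-1, 0, -4]].
det(A - λI) = 0 gives eigenvalues λ = -3, 4, -4.
For λ=-3: eigenvector (1,2,-1).
For λ=4: eigenvector (0,1,0).
For λ=-4: eigenvector (0,2,1).
General solution: C_1e^(-3t)(1,2,-1) + C_2e^(4t)(0,1,0) + C_3e^(-4t)(0,2,1).

x(t) = C_1e^(-3t), y(t) = 2C_1e^(-3t) + C_2e^(4t) + 2C_3e^(-4t), z(t) = -C_1e^(-3t) + C_3e^(-4t)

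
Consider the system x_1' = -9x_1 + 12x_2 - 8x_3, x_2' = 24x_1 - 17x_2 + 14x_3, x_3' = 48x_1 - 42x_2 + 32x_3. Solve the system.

Coefficient matrix A = [[-9, 12, -8], [24, -17, 14], [48, -42, 32]].
det(A - λI) = 0 gives eigenvalues λ = -1, 3, 4.
For λ=-1: eigenvector (1,-2,-4).
For λ=3: eigenvector (-1,3,6).
For λ=4: eigenvector (0,-2,-3).
General solution: K_1e^(-t)(1,-2,-4) + K_2e^(3t)(-1,3,6) + K_3e^(4t)(0,-2,-3).

x_1(t) = K_1e^(-t) - K_2e^(3t), x_2(t) = -2K_1e^(-t) + 3K_2e^(3t) - 2K_3e^(4t), x_3(t) = -4K_1e^(-t) + 6K_2e^(3t) - 3K_3e^(4t)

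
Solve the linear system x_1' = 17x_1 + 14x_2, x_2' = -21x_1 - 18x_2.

Coefficient matrix A = [[17, 14], [-21, -18]].
Characteristic polynomial det(A - λI) = λ^2 + λ - 12 = 0.
Eigenvalues λ = -4, 3.
For λ=-4: (A-λI) row 1 is [21, 14], so an eigenvector is (-2, 3).
For λ=3: (A-λI) row 1 is [14, 14], so an eigenvector is (1, -1).
General solution: K_1e^(-4t)(-2,3) + K_2e^(3t)(1,-1).

x_1(t) = -2K_1e^(-4t) + K_2e^(3t), x_2(t) = 3K_1e^(-4t) - K_2e^(3t)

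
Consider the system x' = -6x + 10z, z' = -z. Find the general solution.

x(t) = -K_1e^(-6t) + 2K_2e^(-t), z(t) = K_2e^(-t)

Coefficient matrix A = [[-6, 10], [0, -1]].
Characteristic polynomial det(A - λI) = λ^2 + 7λ + 6 = 0.
Eigenvalues λ = -6, -1.
For λ=-6: (A-λI) row 1 is [0, 10], so an eigenvector is (-1, 0).
For λ=-1: (A-λI) row 1 is [-5, 10], so an eigenvector is (2, 1).
General solution: K_1e^(-6t)(-1,0) + K_2e^(-t)(2,1).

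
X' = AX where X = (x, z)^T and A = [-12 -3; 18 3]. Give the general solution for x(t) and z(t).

Coefficient matrix A = [[-12, -3], [18, 3]].
Characteristic polynomial det(A - λI) = λ^2 + 9λ + 18 = 0.
Eigenvalues λ = -3, -6.
For λ=-3: (A-λI) row 1 is [-9, -3], so an eigenvector is (1, -3).
For λ=-6: (A-λI) row 1 is [-6, -3], so an eigenvector is (1, -2).
General solution: K_1e^(-3t)(1,-3) + K_2e^(-6t)(1,-2).

x(t) = K_1e^(-3t) + K_2e^(-6t), z(t) = -3K_1e^(-3t) - 2K_2e^(-6t)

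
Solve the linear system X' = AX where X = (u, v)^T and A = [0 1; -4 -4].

Coefficient matrix A = [[0, 1], [-4, -4]].
Characteristic polynomial det(A - λI) = λ^2 + 4λ + 4 = 0.
Single eigenvalue λ = -2 with algebraic multiplicity 2.
Eigenvector v = (1,-2); generalized eigenvector w with (A-λI)w=v is (0,1).
General solution: e^(-2t)[K_1·v + K_2·(t·v + w)].

u(t) = K_1e^(-2t) + K_2te^(-2t), v(t) = -2K_1e^(-2t) - 2K_2te^(-2t) + K_2e^(-2t)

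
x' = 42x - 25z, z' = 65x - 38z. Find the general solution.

Coefficient matrix A = [[42, -25], [65, -38]].
Characteristic polynomial det(A - λI) = λ^2 - 4λ + 29 = 0.
Eigenvalues λ = 2 ± 5i (complex conjugate pair).
For λ=2+5i: an eigenvector is (-2,-3) - i(-1,-2) = (-2 + i, -3 + 2i).
A real fundamental pair from Re and Im of e^((2+5i)t)v: X_1 = e^(2t)(cos(5t)·(-2,-3) + sin(5t)·(-1,-2)), X_2 = e^(2t)(sin(5t)·(-2,-3) - cos(5t)·(-1,-2)).
General solution: C_1X_1 + C_2X_2.

x(t) = -C_1e^(2t)sin(5t) - 2C_1e^(2t)cos(5t) - 2C_2e^(2t)sin(5t) + C_2e^(2t)cos(5t), z(t) = -2C_1e^(2t)sin(5t) - 3C_1e^(2t)cos(5t) - 3C_2e^(2t)sin(5t) + 2C_2e^(2t)cos(5t)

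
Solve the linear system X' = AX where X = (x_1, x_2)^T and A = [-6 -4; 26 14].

Coefficient matrix A = [[-6, -4], [26, 14]].
Characteristic polynomial det(A - λI) = λ^2 - 8λ + 20 = 0.
Eigenvalues λ = 4 ± 2i (complex conjugate pair).
For λ=4+2i: an eigenvector is (1,-3) - i(1,-2) = (1 - i, -3 + 2i).
A real fundamental pair from Re and Im of e^((4+2i)t)v: X_1 = e^(4t)(cos(2t)·(1,-3) + sin(2t)·(1,-2)), X_2 = e^(4t)(sin(2t)·(1,-3) - cos(2t)·(1,-2)).
General solution: C_1X_1 + C_2X_2.

x_1(t) = C_1e^(4t)sin(2t) + C_1e^(4t)cos(2t) + C_2e^(4t)sin(2t) - C_2e^(4t)cos(2t), x_2(t) = -2C_1e^(4t)sin(2t) - 3C_1e^(4t)cos(2t) - 3C_2e^(4t)sin(2t) + 2C_2e^(4t)cos(2t)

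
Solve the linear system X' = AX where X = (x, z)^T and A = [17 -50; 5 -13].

Coefficient matrix A = [[17, -50], [5, -13]].
Characteristic polynomial det(A - λI) = λ^2 - 4λ + 29 = 0.
Eigenvalues λ = 2 ± 5i (complex conjugate pair).
For λ=2+5i: an eigenvector is (-1,0) - i(-3,-1) = (-1 + 3i, 0 + i).
A real fundamental pair from Re and Im of e^((2+5i)t)v: X_1 = e^(2t)(cos(5t)·(-1,0) + sin(5t)·(-3,-1)), X_2 = e^(2t)(sin(5t)·(-1,0) - cos(5t)·(-3,-1)).
General solution: K_1X_1 + K_2X_2.

x(t) = -3K_1e^(2t)sin(5t) - K_1e^(2t)cos(5t) - K_2e^(2t)sin(5t) + 3K_2e^(2t)cos(5t), z(t) = -K_1e^(2t)sin(5t) + K_2e^(2t)cos(5t)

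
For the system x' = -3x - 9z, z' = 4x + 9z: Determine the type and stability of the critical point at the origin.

A = [[-3,-9],[4,9]]; det(A-λI) = λ^2 - 6λ + 9.
repeated λ = 3 with a single eigenvector.

unstable improper node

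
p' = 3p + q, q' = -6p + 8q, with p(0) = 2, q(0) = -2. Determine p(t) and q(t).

p(t) = -6e^(6t) + 8e^(5t), q(t) = -18e^(6t) + 16e^(5t)

Coefficient matrix A = [[3, 1], [-6, 8]].
Characteristic polynomial det(A - λI) = λ^2 - 11λ + 30 = 0.
Eigenvalues λ = 5, 6.
For λ=5: (A-λI) row 1 is [-2, 1], so an eigenvector is (1, 2).
For λ=6: (A-λI) row 1 is [-3, 1], so an eigenvector is (-1, -3).
General solution: K_1e^(5t)(1,2) + K_2e^(6t)(-1,-3).
Applying p(0)=2, q(0)=-2 gives K_1=8, K_2=6.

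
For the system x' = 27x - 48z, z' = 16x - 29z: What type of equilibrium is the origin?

saddle

A = [[27,-48],[16,-29]]; det(A-λI) = λ^2 + 2λ - 15.
λ = -5, 3: opposite signs.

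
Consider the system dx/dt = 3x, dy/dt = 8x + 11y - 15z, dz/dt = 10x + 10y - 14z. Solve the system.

Coefficient matrix A = [[3, 0, 0], [8, 11, -15], [10, 10, -14]].
det(A - λI) = 0 gives eigenvalues λ = 1, 3, -4.
For λ=1: eigenvector (0,3,2).
For λ=3: eigenvector (1,-1,0).
For λ=-4: eigenvector (0,1,1).
General solution: c_1e^(t)(0,3,2) + c_2e^(3t)(1,-1,0) + c_3e^(-4t)(0,1,1).

x(t) = c_2e^(3t), y(t) = 3c_1e^(t) - c_2e^(3t) + c_3e^(-4t), z(t) = 2c_1e^(t) + c_3e^(-4t)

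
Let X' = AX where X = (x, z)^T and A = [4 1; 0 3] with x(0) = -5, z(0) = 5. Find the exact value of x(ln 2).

A = [[4,1],[0,3]]; eigenvalues λ = 3, 4.
Eigenvectors: (-1,1) for λ=3, (-1,0) for λ=4.
From the initial condition, c_1 = 5, c_2 = 0.
x(ln 2) = (5)(2^3)(-1) + (0)(2^4)(-1) = -40.

-40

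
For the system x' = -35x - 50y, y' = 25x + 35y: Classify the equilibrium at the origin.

A = [[-35,-50],[25,35]]; det(A-λI) = λ^2 + 25.
λ = 0 ± 5i: zero real part.

center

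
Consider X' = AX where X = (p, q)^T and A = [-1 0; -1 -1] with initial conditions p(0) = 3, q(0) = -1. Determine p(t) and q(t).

Coefficient matrix A = [[-1, 0], [-1, -1]].
Characteristic polynomial det(A - λI) = λ^2 + 2λ + 1 = 0.
Single eigenvalue λ = -1 with algebraic multiplicity 2.
Eigenvector v = (0,-1); generalized eigenvector w with (A-λI)w=v is (1,3).
General solution: e^(-t)[C_1·v + C_2·(t·v + w)].
Applying p(0)=3, q(0)=-1 gives C_1=10, C_2=3.

p(t) = 3e^(-t), q(t) = -3te^(-t) - e^(-t)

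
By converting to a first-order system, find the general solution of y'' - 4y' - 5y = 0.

y(t) = K_1e^(-t) + K_2e^(5t)

Let x_1 = y, x_2 = y'. Then x_1' = x_2 and x_2' = 5x_1 + 4x_2.
A = [[0,1],[5,4]]; det(A-λI) = λ^2 - 4λ - 5.
Eigenvalues λ = -1, 5 with eigenvectors (1,-1), (1,5).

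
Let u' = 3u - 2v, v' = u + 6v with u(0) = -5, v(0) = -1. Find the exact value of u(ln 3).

A = [[3,-2],[1,6]]; eigenvalues λ = 5, 4.
Eigenvectors: (1,-1) for λ=5, (-2,1) for λ=4.
From the initial condition, c_1 = 7, c_2 = 6.
u(ln 3) = (7)(3^5)(1) + (6)(3^4)(-2) = 729.

729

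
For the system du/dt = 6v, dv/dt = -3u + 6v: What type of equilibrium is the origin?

A = [[0,6],[-3,6]]; det(A-λI) = λ^2 - 6λ + 18.
λ = 3 ± 3i: positive real part.

unstable spiral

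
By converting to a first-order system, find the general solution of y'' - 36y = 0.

Let x_1 = y, x_2 = y'. Then x_1' = x_2 and x_2' = 36x_1.
A = [[0,1],[36,0]]; det(A-λI) = λ^2 - 36.
Eigenvalues λ = -6, 6 with eigenvectors (1,-6), (1,6).

y(t) = c_1e^(-6t) + c_2e^(6t)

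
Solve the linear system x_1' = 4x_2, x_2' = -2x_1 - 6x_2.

x_1(t) = 2C_1e^(-2t) - C_2e^(-4t), x_2(t) = -C_1e^(-2t) + C_2e^(-4t)

Coefficient matrix A = [[0, 4], [-2, -6]].
Characteristic polynomial det(A - λI) = λ^2 + 6λ + 8 = 0.
Eigenvalues λ = -2, -4.
For λ=-2: (A-λI) row 1 is [2, 4], so an eigenvector is (2, -1).
For λ=-4: (A-λI) row 1 is [4, 4], so an eigenvector is (-1, 1).
General solution: C_1e^(-2t)(2,-1) + C_2e^(-4t)(-1,1).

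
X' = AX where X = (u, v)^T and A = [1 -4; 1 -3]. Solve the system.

Coefficient matrix A = [[1, -4], [1, -3]].
Characteristic polynomial det(A - λI) = λ^2 + 2λ + 1 = 0.
Single eigenvalue λ = -1 with algebraic multiplicity 2.
Eigenvector v = (-2,-1); generalized eigenvector w with (A-λI)w=v is (-3,-1).
General solution: e^(-t)[C_1·v + C_2·(t·v + w)].

u(t) = -2C_1e^(-t) - 2C_2te^(-t) - 3C_2e^(-t), v(t) = -C_1e^(-t) - C_2te^(-t) - C_2e^(-t)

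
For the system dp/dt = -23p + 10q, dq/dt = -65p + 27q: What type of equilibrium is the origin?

unstable spiral

A = [[-23,10],[-65,27]]; det(A-λI) = λ^2 - 4λ + 29.
λ = 2 ± 5i: positive real part.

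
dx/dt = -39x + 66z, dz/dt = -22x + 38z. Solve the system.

Coefficient matrix A = [[-39, 66], [-22, 38]].
Characteristic polynomial det(A - λI) = λ^2 + λ - 30 = 0.
Eigenvalues λ = -6, 5.
For λ=-6: (A-λI) row 1 is [-33, 66], so an eigenvector is (2, 1).
For λ=5: (A-λI) row 1 is [-44, 66], so an eigenvector is (3, 2).
General solution: c_1e^(-6t)(2,1) + c_2e^(5t)(3,2).

x(t) = 2c_1e^(-6t) + 3c_2e^(5t), z(t) = c_1e^(-6t) + 2c_2e^(5t)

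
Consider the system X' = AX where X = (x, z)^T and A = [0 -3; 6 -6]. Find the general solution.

x(t) = -K_1e^(-3t)sin(3t) + K_2e^(-3t)cos(3t), z(t) = -K_1e^(-3t)sin(3t) + K_1e^(-3t)cos(3t) + K_2e^(-3t)sin(3t) + K_2e^(-3t)cos(3t)

Coefficient matrix A = [[0, -3], [6, -6]].
Characteristic polynomial det(A - λI) = λ^2 + 6λ + 18 = 0.
Eigenvalues λ = -3 ± 3i (complex conjugate pair).
For λ=-3+3i: an eigenvector is (0,1) - i(-1,-1) = (0 + i, 1 + i).
A real fundamental pair from Re and Im of e^((-3+3i)t)v: X_1 = e^(-3t)(cos(3t)·(0,1) + sin(3t)·(-1,-1)), X_2 = e^(-3t)(sin(3t)·(0,1) - cos(3t)·(-1,-1)).
General solution: K_1X_1 + K_2X_2.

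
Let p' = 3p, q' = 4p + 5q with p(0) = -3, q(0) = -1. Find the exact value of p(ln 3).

-81

A = [[3,0],[4,5]]; eigenvalues λ = 5, 3.
Eigenvectors: (0,1) for λ=5, (-1,2) for λ=3.
From the initial condition, c_1 = -7, c_2 = 3.
p(ln 3) = (-7)(3^5)(0) + (3)(3^3)(-1) = -81.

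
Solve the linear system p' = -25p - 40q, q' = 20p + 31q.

p(t) = -K_1e^(3t)sin(4t) + 3K_1e^(3t)cos(4t) + 3K_2e^(3t)sin(4t) + K_2e^(3t)cos(4t), q(t) = K_1e^(3t)sin(4t) - 2K_1e^(3t)cos(4t) - 2K_2e^(3t)sin(4t) - K_2e^(3t)cos(4t)

Coefficient matrix A = [[-25, -40], [20, 31]].
Characteristic polynomial det(A - λI) = λ^2 - 6λ + 25 = 0.
Eigenvalues λ = 3 ± 4i (complex conjugate pair).
For λ=3+4i: an eigenvector is (3,-2) - i(-1,1) = (3 + i, -2 - i).
A real fundamental pair from Re and Im of e^((3+4i)t)v: X_1 = e^(3t)(cos(4t)·(3,-2) + sin(4t)·(-1,1)), X_2 = e^(3t)(sin(4t)·(3,-2) - cos(4t)·(-1,1)).
General solution: K_1X_1 + K_2X_2.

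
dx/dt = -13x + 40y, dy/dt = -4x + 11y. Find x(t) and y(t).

Coefficient matrix A = [[-13, 40], [-4, 11]].
Characteristic polynomial det(A - λI) = λ^2 + 2λ + 17 = 0.
Eigenvalues λ = -1 ± 4i (complex conjugate pair).
For λ=-1+4i: an eigenvector is (1,0) - i(-3,-1) = (1 + 3i, 0 + i).
A real fundamental pair from Re and Im of e^((-1+4i)t)v: X_1 = e^(-t)(cos(4t)·(1,0) + sin(4t)·(-3,-1)), X_2 = e^(-t)(sin(4t)·(1,0) - cos(4t)·(-3,-1)).
General solution: c_1X_1 + c_2X_2.

x(t) = -3c_1e^(-t)sin(4t) + c_1e^(-t)cos(4t) + c_2e^(-t)sin(4t) + 3c_2e^(-t)cos(4t), y(t) = -c_1e^(-t)sin(4t) + c_2e^(-t)cos(4t)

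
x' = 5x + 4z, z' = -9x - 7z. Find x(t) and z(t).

x(t) = 2c_1e^(-t) + 2c_2te^(-t) - c_2e^(-t), z(t) = -3c_1e^(-t) - 3c_2te^(-t) + 2c_2e^(-t)

Coefficient matrix A = [[5, 4], [-9, -7]].
Characteristic polynomial det(A - λI) = λ^2 + 2λ + 1 = 0.
Single eigenvalue λ = -1 with algebraic multiplicity 2.
Eigenvector v = (2,-3); generalized eigenvector w with (A-λI)w=v is (-1,2).
General solution: e^(-t)[c_1·v + c_2·(t·v + w)].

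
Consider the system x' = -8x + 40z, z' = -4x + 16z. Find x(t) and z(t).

x(t) = 3C_1e^(4t)sin(4t) - C_1e^(4t)cos(4t) - C_2e^(4t)sin(4t) - 3C_2e^(4t)cos(4t), z(t) = C_1e^(4t)sin(4t) - C_2e^(4t)cos(4t)

Coefficient matrix A = [[-8, 40], [-4, 16]].
Characteristic polynomial det(A - λI) = λ^2 - 8λ + 32 = 0.
Eigenvalues λ = 4 ± 4i (complex conjugate pair).
For λ=4+4i: an eigenvector is (-1,0) - i(3,1) = (-1 - 3i, 0 - i).
A real fundamental pair from Re and Im of e^((4+4i)t)v: X_1 = e^(4t)(cos(4t)·(-1,0) + sin(4t)·(3,1)), X_2 = e^(4t)(sin(4t)·(-1,0) - cos(4t)·(3,1)).
General solution: C_1X_1 + C_2X_2.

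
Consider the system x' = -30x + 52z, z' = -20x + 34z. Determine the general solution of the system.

Coefficient matrix A = [[-30, 52], [-20, 34]].
Characteristic polynomial det(A - λI) = λ^2 - 4λ + 20 = 0.
Eigenvalues λ = 2 ± 4i (complex conjugate pair).
For λ=2+4i: an eigenvector is (3,2) - i(2,1) = (3 - 2i, 2 - i).
A real fundamental pair from Re and Im of e^((2+4i)t)v: X_1 = e^(2t)(cos(4t)·(3,2) + sin(4t)·(2,1)), X_2 = e^(2t)(sin(4t)·(3,2) - cos(4t)·(2,1)).
General solution: K_1X_1 + K_2X_2.

x(t) = 2K_1e^(2t)sin(4t) + 3K_1e^(2t)cos(4t) + 3K_2e^(2t)sin(4t) - 2K_2e^(2t)cos(4t), z(t) = K_1e^(2t)sin(4t) + 2K_1e^(2t)cos(4t) + 2K_2e^(2t)sin(4t) - K_2e^(2t)cos(4t)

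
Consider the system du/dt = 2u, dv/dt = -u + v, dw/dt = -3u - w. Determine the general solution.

Coefficient matrix A = [[2, 0, 0], [-1, 1, 0], [-3, 0, -1]].
det(A - λI) = 0 gives eigenvalues λ = 2, 1, -1.
For λ=2: eigenvector (1,-1,-1).
For λ=1: eigenvector (0,1,0).
For λ=-1: eigenvector (0,0,1).
General solution: c_1e^(2t)(1,-1,-1) + c_2e^(t)(0,1,0) + c_3e^(-t)(0,0,1).

u(t) = c_1e^(2t), v(t) = -c_1e^(2t) + c_2e^(t), w(t) = -c_1e^(2t) + c_3e^(-t)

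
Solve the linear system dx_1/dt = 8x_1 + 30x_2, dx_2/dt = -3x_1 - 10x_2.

Coefficient matrix A = [[8, 30], [-3, -10]].
Characteristic polynomial det(A - λI) = λ^2 + 2λ + 10 = 0.
Eigenvalues λ = -1 ± 3i (complex conjugate pair).
For λ=-1+3i: an eigenvector is (-1,0) - i(-3,1) = (-1 + 3i, 0 - i).
A real fundamental pair from Re and Im of e^((-1+3i)t)v: X_1 = e^(-t)(cos(3t)·(-1,0) + sin(3t)·(-3,1)), X_2 = e^(-t)(sin(3t)·(-1,0) - cos(3t)·(-3,1)).
General solution: c_1X_1 + c_2X_2.

x_1(t) = -3c_1e^(-t)sin(3t) - c_1e^(-t)cos(3t) - c_2e^(-t)sin(3t) + 3c_2e^(-t)cos(3t), x_2(t) = c_1e^(-t)sin(3t) - c_2e^(-t)cos(3t)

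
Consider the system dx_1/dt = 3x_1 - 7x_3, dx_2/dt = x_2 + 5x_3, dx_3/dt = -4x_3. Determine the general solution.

x_1(t) = K_1e^(3t) + K_3e^(-4t), x_2(t) = K_2e^(t) - K_3e^(-4t), x_3(t) = K_3e^(-4t)

Coefficient matrix A = [[3, 0, -7], [0, 1, 5], [0, 0, -4]].
det(A - λI) = 0 gives eigenvalues λ = 3, 1, -4.
For λ=3: eigenvector (1,0,0).
For λ=1: eigenvector (0,1,0).
For λ=-4: eigenvector (1,-1,1).
General solution: K_1e^(3t)(1,0,0) + K_2e^(t)(0,1,0) + K_3e^(-4t)(1,-1,1).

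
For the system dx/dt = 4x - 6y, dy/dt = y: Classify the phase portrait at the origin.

A = [[4,-6],[0,1]]; det(A-λI) = λ^2 - 5λ + 4.
λ = 4, 1: both positive.

unstable node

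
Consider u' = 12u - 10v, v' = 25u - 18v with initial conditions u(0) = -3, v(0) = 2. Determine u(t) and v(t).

u(t) = -13e^(-3t)sin(5t) - 3e^(-3t)cos(5t), v(t) = -21e^(-3t)sin(5t) + 2e^(-3t)cos(5t)

Coefficient matrix A = [[12, -10], [25, -18]].
Characteristic polynomial det(A - λI) = λ^2 + 6λ + 34 = 0.
Eigenvalues λ = -3 ± 5i (complex conjugate pair).
For λ=-3+5i: an eigenvector is (-1,-2) - i(1,1) = (-1 - i, -2 - i).
A real fundamental pair from Re and Im of e^((-3+5i)t)v: X_1 = e^(-3t)(cos(5t)·(-1,-2) + sin(5t)·(1,1)), X_2 = e^(-3t)(sin(5t)·(-1,-2) - cos(5t)·(1,1)).
General solution: c_1X_1 + c_2X_2.
Applying u(0)=-3, v(0)=2 gives c_1=-5, c_2=8.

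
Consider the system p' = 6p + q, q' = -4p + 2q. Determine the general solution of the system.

Coefficient matrix A = [[6, 1], [-4, 2]].
Characteristic polynomial det(A - λI) = λ^2 - 8λ + 16 = 0.
Single eigenvalue λ = 4 with algebraic multiplicity 2.
Eigenvector v = (-1,2); generalized eigenvector w with (A-λI)w=v is (0,-1).
General solution: e^(4t)[K_1·v + K_2·(t·v + w)].

p(t) = -K_1e^(4t) - K_2te^(4t), q(t) = 2K_1e^(4t) + 2K_2te^(4t) - K_2e^(4t)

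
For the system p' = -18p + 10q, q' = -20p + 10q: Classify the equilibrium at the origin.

stable spiral

A = [[-18,10],[-20,10]]; det(A-λI) = λ^2 + 8λ + 20.
λ = -4 ± 2i: negative real part.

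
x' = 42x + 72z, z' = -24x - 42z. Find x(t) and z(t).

Coefficient matrix A = [[42, 72], [-24, -42]].
Characteristic polynomial det(A - λI) = λ^2 - 36 = 0.
Eigenvalues λ = -6, 6.
For λ=-6: (A-λI) row 1 is [48, 72], so an eigenvector is (3, -2).
For λ=6: (A-λI) row 1 is [36, 72], so an eigenvector is (2, -1).
General solution: c_1e^(-6t)(3,-2) + c_2e^(6t)(2,-1).

x(t) = 3c_1e^(-6t) + 2c_2e^(6t), z(t) = -2c_1e^(-6t) - c_2e^(6t)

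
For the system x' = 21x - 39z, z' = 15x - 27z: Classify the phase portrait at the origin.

stable spiral

A = [[21,-39],[15,-27]]; det(A-λI) = λ^2 + 6λ + 18.
λ = -3 ± 3i: negative real part.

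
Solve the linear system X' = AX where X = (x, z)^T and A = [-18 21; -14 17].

Coefficient matrix A = [[-18, 21], [-14, 17]].
Characteristic polynomial det(A - λI) = λ^2 + λ - 12 = 0.
Eigenvalues λ = 3, -4.
For λ=3: (A-λI) row 1 is [-21, 21], so an eigenvector is (1, 1).
For λ=-4: (A-λI) row 1 is [-14, 21], so an eigenvector is (3, 2).
General solution: K_1e^(3t)(1,1) + K_2e^(-4t)(3,2).

x(t) = K_1e^(3t) + 3K_2e^(-4t), z(t) = K_1e^(3t) + 2K_2e^(-4t)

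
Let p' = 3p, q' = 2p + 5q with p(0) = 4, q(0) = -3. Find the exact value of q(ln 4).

A = [[3,0],[2,5]]; eigenvalues λ = 3, 5.
Eigenvectors: (-1,1) for λ=3, (0,1) for λ=5.
From the initial condition, c_1 = -4, c_2 = 1.
q(ln 4) = (-4)(4^3)(1) + (1)(4^5)(1) = 768.

768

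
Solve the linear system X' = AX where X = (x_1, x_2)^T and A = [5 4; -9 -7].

x_1(t) = 2c_1e^(-t) + 2c_2te^(-t) + c_2e^(-t), x_2(t) = -3c_1e^(-t) - 3c_2te^(-t) - c_2e^(-t)

Coefficient matrix A = [[5, 4], [-9, -7]].
Characteristic polynomial det(A - λI) = λ^2 + 2λ + 1 = 0.
Single eigenvalue λ = -1 with algebraic multiplicity 2.
Eigenvector v = (2,-3); generalized eigenvector w with (A-λI)w=v is (1,-1).
General solution: e^(-t)[c_1·v + c_2·(t·v + w)].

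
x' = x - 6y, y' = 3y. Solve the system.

x(t) = -K_1e^(t) + 3K_2e^(3t), y(t) = -K_2e^(3t)

Coefficient matrix A = [[1, -6], [0, 3]].
Characteristic polynomial det(A - λI) = λ^2 - 4λ + 3 = 0.
Eigenvalues λ = 1, 3.
For λ=1: (A-λI) row 1 is [0, -6], so an eigenvector is (-1, 0).
For λ=3: (A-λI) row 1 is [-2, -6], so an eigenvector is (3, -1).
General solution: K_1e^(t)(-1,0) + K_2e^(3t)(3,-1).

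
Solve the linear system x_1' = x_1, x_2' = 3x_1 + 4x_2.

x_1(t) = c_1e^(t), x_2(t) = -c_1e^(t) + c_2e^(4t)

Coefficient matrix A = [[1, 0], [3, 4]].
Characteristic polynomial det(A - λI) = λ^2 - 5λ + 4 = 0.
Eigenvalues λ = 1, 4.
For λ=1: (A-λI) row 2 is [3, 3], so an eigenvector is (1, -1).
For λ=4: (A-λI) row 1 is [-3, 0], so an eigenvector is (0, 1).
General solution: c_1e^(t)(1,-1) + c_2e^(4t)(0,1).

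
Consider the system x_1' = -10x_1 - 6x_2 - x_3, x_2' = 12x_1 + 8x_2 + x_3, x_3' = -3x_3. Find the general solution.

x_1(t) = -c_1e^(-4t) - c_2e^(2t) - c_3e^(-3t), x_2(t) = c_1e^(-4t) + 2c_2e^(2t) + c_3e^(-3t), x_3(t) = c_3e^(-3t)

Coefficient matrix A = [[-10, -6, -1], [12, 8, 1], [0, 0, -3]].
det(A - λI) = 0 gives eigenvalues λ = -4, 2, -3.
For λ=-4: eigenvector (-1,1,0).
For λ=2: eigenvector (-1,2,0).
For λ=-3: eigenvector (-1,1,1).
General solution: c_1e^(-4t)(-1,1,0) + c_2e^(2t)(-1,2,0) + c_3e^(-3t)(-1,1,1).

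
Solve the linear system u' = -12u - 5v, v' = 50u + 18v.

u(t) = c_1e^(3t)sin(5t) - c_2e^(3t)cos(5t), v(t) = -3c_1e^(3t)sin(5t) - c_1e^(3t)cos(5t) - c_2e^(3t)sin(5t) + 3c_2e^(3t)cos(5t)

Coefficient matrix A = [[-12, -5], [50, 18]].
Characteristic polynomial det(A - λI) = λ^2 - 6λ + 34 = 0.
Eigenvalues λ = 3 ± 5i (complex conjugate pair).
For λ=3+5i: an eigenvector is (0,-1) - i(1,-3) = (0 - i, -1 + 3i).
A real fundamental pair from Re and Im of e^((3+5i)t)v: X_1 = e^(3t)(cos(5t)·(0,-1) + sin(5t)·(1,-3)), X_2 = e^(3t)(sin(5t)·(0,-1) - cos(5t)·(1,-3)).
General solution: c_1X_1 + c_2X_2.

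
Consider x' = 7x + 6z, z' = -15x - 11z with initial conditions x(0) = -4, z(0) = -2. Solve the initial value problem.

Coefficient matrix A = [[7, 6], [-15, -11]].
Characteristic polynomial det(A - λI) = λ^2 + 4λ + 13 = 0.
Eigenvalues λ = -2 ± 3i (complex conjugate pair).
For λ=-2+3i: an eigenvector is (-1,1) - i(-1,2) = (-1 + i, 1 - 2i).
A real fundamental pair from Re and Im of e^((-2+3i)t)v: X_1 = e^(-2t)(cos(3t)·(-1,1) + sin(3t)·(-1,2)), X_2 = e^(-2t)(sin(3t)·(-1,1) - cos(3t)·(-1,2)).
General solution: K_1X_1 + K_2X_2.
Applying x(0)=-4, z(0)=-2 gives K_1=10, K_2=6.

x(t) = -16e^(-2t)sin(3t) - 4e^(-2t)cos(3t), z(t) = 26e^(-2t)sin(3t) - 2e^(-2t)cos(3t)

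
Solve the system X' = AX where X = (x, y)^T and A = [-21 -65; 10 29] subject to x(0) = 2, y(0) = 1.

Coefficient matrix A = [[-21, -65], [10, 29]].
Characteristic polynomial det(A - λI) = λ^2 - 8λ + 41 = 0.
Eigenvalues λ = 4 ± 5i (complex conjugate pair).
For λ=4+5i: an eigenvector is (3,-1) - i(-2,1) = (3 + 2i, -1 - i).
A real fundamental pair from Re and Im of e^((4+5i)t)v: X_1 = e^(4t)(cos(5t)·(3,-1) + sin(5t)·(-2,1)), X_2 = e^(4t)(sin(5t)·(3,-1) - cos(5t)·(-2,1)).
General solution: c_1X_1 + c_2X_2.
Applying x(0)=2, y(0)=1 gives c_1=4, c_2=-5.

x(t) = -23e^(4t)sin(5t) + 2e^(4t)cos(5t), y(t) = 9e^(4t)sin(5t) + e^(4t)cos(5t)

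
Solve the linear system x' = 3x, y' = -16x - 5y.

x(t) = -C_1e^(3t), y(t) = 2C_1e^(3t) - C_2e^(-5t)

Coefficient matrix A = [[3, 0], [-16, -5]].
Characteristic polynomial det(A - λI) = λ^2 + 2λ - 15 = 0.
Eigenvalues λ = 3, -5.
For λ=3: (A-λI) row 2 is [-16, -8], so an eigenvector is (-1, 2).
For λ=-5: (A-λI) row 1 is [8, 0], so an eigenvector is (0, -1).
General solution: C_1e^(3t)(-1,2) + C_2e^(-5t)(0,-1).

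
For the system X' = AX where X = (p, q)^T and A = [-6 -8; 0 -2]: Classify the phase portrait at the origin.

stable node

A = [[-6,-8],[0,-2]]; det(A-λI) = λ^2 + 8λ + 12.
λ = -6, -2: both negative.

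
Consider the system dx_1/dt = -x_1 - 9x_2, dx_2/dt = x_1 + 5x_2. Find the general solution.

Coefficient matrix A = [[-1, -9], [1, 5]].
Characteristic polynomial det(A - λI) = λ^2 - 4λ + 4 = 0.
Single eigenvalue λ = 2 with algebraic multiplicity 2.
Eigenvector v = (-3,1); generalized eigenvector w with (A-λI)w=v is (-2,1).
General solution: e^(2t)[C_1·v + C_2·(t·v + w)].

x_1(t) = -3C_1e^(2t) - 3C_2te^(2t) - 2C_2e^(2t), x_2(t) = C_1e^(2t) + C_2te^(2t) + C_2e^(2t)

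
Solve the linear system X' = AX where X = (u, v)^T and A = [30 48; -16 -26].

Coefficient matrix A = [[30, 48], [-16, -26]].
Characteristic polynomial det(A - λI) = λ^2 - 4λ - 12 = 0.
Eigenvalues λ = -2, 6.
For λ=-2: (A-λI) row 1 is [32, 48], so an eigenvector is (3, -2).
For λ=6: (A-λI) row 1 is [24, 48], so an eigenvector is (-2, 1).
General solution: C_1e^(-2t)(3,-2) + C_2e^(6t)(-2,1).

u(t) = 3C_1e^(-2t) - 2C_2e^(6t), v(t) = -2C_1e^(-2t) + C_2e^(6t)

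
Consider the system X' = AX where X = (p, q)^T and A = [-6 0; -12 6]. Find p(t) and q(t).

Coefficient matrix A = [[-6, 0], [-12, 6]].
Characteristic polynomial det(A - λI) = λ^2 - 36 = 0.
Eigenvalues λ = 6, -6.
For λ=6: (A-λI) row 1 is [-12, 0], so an eigenvector is (0, 1).
For λ=-6: (A-λI) row 2 is [-12, 12], so an eigenvector is (-1, -1).
General solution: c_1e^(6t)(0,1) + c_2e^(-6t)(-1,-1).

p(t) = -c_2e^(-6t), q(t) = c_1e^(6t) - c_2e^(-6t)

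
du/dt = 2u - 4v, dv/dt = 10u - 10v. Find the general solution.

Coefficient matrix A = [[2, -4], [10, -10]].
Characteristic polynomial det(A - λI) = λ^2 + 8λ + 20 = 0.
Eigenvalues λ = -4 ± 2i (complex conjugate pair).
For λ=-4+2i: an eigenvector is (1,1) - i(1,2) = (1 - i, 1 - 2i).
A real fundamental pair from Re and Im of e^((-4+2i)t)v: X_1 = e^(-4t)(cos(2t)·(1,1) + sin(2t)·(1,2)), X_2 = e^(-4t)(sin(2t)·(1,1) - cos(2t)·(1,2)).
General solution: K_1X_1 + K_2X_2.

u(t) = K_1e^(-4t)sin(2t) + K_1e^(-4t)cos(2t) + K_2e^(-4t)sin(2t) - K_2e^(-4t)cos(2t), v(t) = 2K_1e^(-4t)sin(2t) + K_1e^(-4t)cos(2t) + K_2e^(-4t)sin(2t) - 2K_2e^(-4t)cos(2t)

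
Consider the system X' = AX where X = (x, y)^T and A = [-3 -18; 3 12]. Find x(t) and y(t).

x(t) = -2K_1e^(6t) + 3K_2e^(3t), y(t) = K_1e^(6t) - K_2e^(3t)

Coefficient matrix A = [[-3, -18], [3, 12]].
Characteristic polynomial det(A - λI) = λ^2 - 9λ + 18 = 0.
Eigenvalues λ = 6, 3.
For λ=6: (A-λI) row 1 is [-9, -18], so an eigenvector is (-2, 1).
For λ=3: (A-λI) row 1 is [-6, -18], so an eigenvector is (3, -1).
General solution: K_1e^(6t)(-2,1) + K_2e^(3t)(3,-1).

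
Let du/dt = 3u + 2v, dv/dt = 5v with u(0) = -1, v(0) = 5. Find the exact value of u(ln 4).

A = [[3,2],[0,5]]; eigenvalues λ = 3, 5.
Eigenvectors: (-1,0) for λ=3, (1,1) for λ=5.
From the initial condition, c_1 = 6, c_2 = 5.
u(ln 4) = (6)(4^3)(-1) + (5)(4^5)(1) = 4736.

4736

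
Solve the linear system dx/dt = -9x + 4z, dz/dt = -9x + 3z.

Coefficient matrix A = [[-9, 4], [-9, 3]].
Characteristic polynomial det(A - λI) = λ^2 + 6λ + 9 = 0.
Single eigenvalue λ = -3 with algebraic multiplicity 2.
Eigenvector v = (2,3); generalized eigenvector w with (A-λI)w=v is (-1,-1).
General solution: e^(-3t)[C_1·v + C_2·(t·v + w)].

x(t) = 2C_1e^(-3t) + 2C_2te^(-3t) - C_2e^(-3t), z(t) = 3C_1e^(-3t) + 3C_2te^(-3t) - C_2e^(-3t)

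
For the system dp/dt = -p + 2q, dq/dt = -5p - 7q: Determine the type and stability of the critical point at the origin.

A = [[-1,2],[-5,-7]]; det(A-λI) = λ^2 + 8λ + 17.
λ = -4 ± i: negative real part.

stable spiral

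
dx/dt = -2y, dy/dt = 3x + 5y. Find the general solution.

x(t) = -2K_1e^(3t) + K_2e^(2t), y(t) = 3K_1e^(3t) - K_2e^(2t)

Coefficient matrix A = [[0, -2], [3, 5]].
Characteristic polynomial det(A - λI) = λ^2 - 5λ + 6 = 0.
Eigenvalues λ = 3, 2.
For λ=3: (A-λI) row 1 is [-3, -2], so an eigenvector is (-2, 3).
For λ=2: (A-λI) row 1 is [-2, -2], so an eigenvector is (1, -1).
General solution: K_1e^(3t)(-2,3) + K_2e^(2t)(1,-1).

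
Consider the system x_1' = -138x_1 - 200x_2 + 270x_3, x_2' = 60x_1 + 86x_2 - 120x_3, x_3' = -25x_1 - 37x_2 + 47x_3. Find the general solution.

Coefficient matrix A = [[-138, -200, 270], [60, 86, -120], [-25, -37, 47]].
det(A - λI) = 0 gives eigenvalues λ = -3, 2, -4.
For λ=-3: eigenvector (2,0,1).
For λ=2: eigenvector (-11,5,-2).
For λ=-4: eigenvector (5,-2,1).
General solution: K_1e^(-3t)(2,0,1) + K_2e^(2t)(-11,5,-2) + K_3e^(-4t)(5,-2,1).

x_1(t) = 2K_1e^(-3t) - 11K_2e^(2t) + 5K_3e^(-4t), x_2(t) = 5K_2e^(2t) - 2K_3e^(-4t), x_3(t) = K_1e^(-3t) - 2K_2e^(2t) + K_3e^(-4t)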